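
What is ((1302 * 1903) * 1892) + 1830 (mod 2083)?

920

1302 * 1903 = 2477706 ≡ 1019 (mod 2083)
1019 * 1892 = 1927948 ≡ 1173 (mod 2083)
1173 + 1830 = 3003 ≡ 920 (mod 2083)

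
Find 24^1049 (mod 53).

13

By square-and-multiply:
24^1 ≡ 24 (mod 53)
24^2 ≡ 24^2 = 576 ≡ 46 (mod 53)
24^4 ≡ 46^2 = 2116 ≡ 49 (mod 53)
24^8 ≡ 49^2 = 2401 ≡ 16 (mod 53)
24^16 ≡ 16^2 = 256 ≡ 44 (mod 53)
24^32 ≡ 44^2 = 1936 ≡ 28 (mod 53)
24^64 ≡ 28^2 = 784 ≡ 42 (mod 53)
24^128 ≡ 42^2 = 1764 ≡ 15 (mod 53)
24^256 ≡ 15^2 = 225 ≡ 13 (mod 53)
24^512 ≡ 13^2 = 169 ≡ 10 (mod 53)
24^1024 ≡ 10^2 = 100 ≡ 47 (mod 53)
24^1049 = 24^1024 · 24^16 · 24^8 · 24^1 ≡ 47 · 44 · 16 · 24 (mod 53).
Accumulate the product:
47 · 44 = 2068 ≡ 1
1 · 16 = 16
16 · 24 = 384 ≡ 13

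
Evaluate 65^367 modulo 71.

56

367 in binary is 101101111, i.e. 367 = 256 + 64 + 32 + 8 + 4 + 2 + 1.
65^1 ≡ 65 (mod 71)
65^2 ≡ 65^2 = 4225 ≡ 36 (mod 71)
65^4 ≡ 36^2 = 1296 ≡ 18 (mod 71)
65^8 ≡ 18^2 = 324 ≡ 40 (mod 71)
65^16 ≡ 40^2 = 1600 ≡ 38 (mod 71)
65^32 ≡ 38^2 = 1444 ≡ 24 (mod 71)
65^64 ≡ 24^2 = 576 ≡ 8 (mod 71)
65^128 ≡ 8^2 = 64 (mod 71)
65^256 ≡ 64^2 = 4096 ≡ 49 (mod 71)
65^367 = 65^256 · 65^64 · 65^32 · 65^8 · 65^4 · 65^2 · 65^1 ≡ 49 · 8 · 24 · 40 · 18 · 36 · 65 (mod 71).
Accumulate the product:
49 · 8 = 392 ≡ 37
37 · 24 = 888 ≡ 36
36 · 40 = 1440 ≡ 20
20 · 18 = 360 ≡ 5
5 · 36 = 180 ≡ 38
38 · 65 = 2470 ≡ 56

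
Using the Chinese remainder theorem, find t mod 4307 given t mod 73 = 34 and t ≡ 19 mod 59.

73⁻¹ mod 59: 73*38 ≡ 1 (mod 59), so 73⁻¹ ≡ 38.
t = 34 + 73*((19 − 34)*38 mod 59) = 34 + 73*20 = 1494.

1494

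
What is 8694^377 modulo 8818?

Using repeated squaring:
377 in binary is 101111001, i.e. 377 = 256 + 64 + 32 + 16 + 8 + 1.
8694^1 ≡ 8694 (mod 8818)
8694^2 ≡ 8694^2 = 75585636 ≡ 6558 (mod 8818)
8694^4 ≡ 6558^2 = 43007364 ≡ 1978 (mod 8818)
8694^8 ≡ 1978^2 = 3912484 ≡ 6110 (mod 8818)
8694^16 ≡ 6110^2 = 37332100 ≡ 5506 (mod 8818)
8694^32 ≡ 5506^2 = 30316036 ≡ 8570 (mod 8818)
8694^64 ≡ 8570^2 = 73444900 ≡ 8596 (mod 8818)
8694^128 ≡ 8596^2 = 73891216 ≡ 5194 (mod 8818)
8694^256 ≡ 5194^2 = 26977636 ≡ 3374 (mod 8818)
8694^377 = 8694^256 · 8694^64 · 8694^32 · 8694^16 · 8694^8 · 8694^1 ≡ 3374 · 8596 · 8570 · 5506 · 6110 · 8694 (mod 8818).
Accumulate the product:
3374 · 8596 = 29002904 ≡ 502
502 · 8570 = 4302140 ≡ 7774
7774 · 5506 = 42803644 ≡ 1072
1072 · 6110 = 6549920 ≡ 6964
6964 · 8694 = 60545016 ≡ 628

628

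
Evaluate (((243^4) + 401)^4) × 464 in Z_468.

380

(243)^4 ≡ 9 (mod 468)
9 + 401 = 410
(410)^4 ≡ 256 (mod 468)
256 × 464 = 118784 ≡ 380 (mod 468)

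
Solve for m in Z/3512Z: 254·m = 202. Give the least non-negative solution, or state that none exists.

623

gcd(254, 3512) = 2, and 2 | 202, so solutions exist.
Divide through by 2: 127·m ≡ 101 (mod 1756).
127⁻¹ ≡ 719 (mod 1756).
m ≡ 719·101 ≡ 623 (mod 1756).
The smallest non-negative solution is m = 623.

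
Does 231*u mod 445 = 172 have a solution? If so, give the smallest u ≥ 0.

gcd(231, 445) = 1, so a unique solution mod 445 exists.
231⁻¹ ≡ 131 (mod 445).
u ≡ 131*172 ≡ 282 (mod 445).

282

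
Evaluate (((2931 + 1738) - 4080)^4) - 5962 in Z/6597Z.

3798

2931 + 1738 = 4669
4669 - 4080 = 589
(589)^4 ≡ 3163 (mod 6597)
3163 - 5962 = -2799 ≡ 3798 (mod 6597)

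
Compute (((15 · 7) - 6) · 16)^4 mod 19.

15 · 7 = 105 ≡ 10 (mod 19)
10 - 6 = 4
4 · 16 = 64 ≡ 7 (mod 19)
(7)^4 ≡ 7 (mod 19)

7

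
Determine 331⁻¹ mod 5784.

1363

Apply the Euclidean algorithm and back-substitute:
5784 = 17·331 + 157
331 = 2·157 + 17
157 = 9·17 + 4
17 = 4·4 + 1
4 = 4·1 + 0
gcd(331, 5784) = 1, so the inverse exists.
Bézout: 1 = −78·5784 + 1363·331.
So 331⁻¹ ≡ 1363 (mod 5784).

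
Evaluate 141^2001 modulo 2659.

1373

By square-and-multiply:
2001 in binary is 11111010001, i.e. 2001 = 1024 + 512 + 256 + 128 + 64 + 16 + 1.
141^1 ≡ 141 (mod 2659)
141^2 ≡ 141^2 = 19881 ≡ 1268 (mod 2659)
141^4 ≡ 1268^2 = 1607824 ≡ 1788 (mod 2659)
141^8 ≡ 1788^2 = 3196944 ≡ 826 (mod 2659)
141^16 ≡ 826^2 = 682276 ≡ 1572 (mod 2659)
141^32 ≡ 1572^2 = 2471184 ≡ 973 (mod 2659)
141^64 ≡ 973^2 = 946729 ≡ 125 (mod 2659)
141^128 ≡ 125^2 = 15625 ≡ 2330 (mod 2659)
141^256 ≡ 2330^2 = 5428900 ≡ 1881 (mod 2659)
141^512 ≡ 1881^2 = 3538161 ≡ 1691 (mod 2659)
141^1024 ≡ 1691^2 = 2859481 ≡ 1056 (mod 2659)
141^2001 = 141^1024 * 141^512 * 141^256 * 141^128 * 141^64 * 141^16 * 141^1 ≡ 1056 * 1691 * 1881 * 2330 * 125 * 1572 * 141 (mod 2659).
Accumulate the product:
1056 * 1691 = 1785696 ≡ 1507
1507 * 1881 = 2834667 ≡ 173
173 * 2330 = 403090 ≡ 1581
1581 * 125 = 197625 ≡ 859
859 * 1572 = 1350348 ≡ 2235
2235 * 141 = 315135 ≡ 1373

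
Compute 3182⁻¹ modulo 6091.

1361

6091 = 1×3182 + 2909
3182 = 1×2909 + 273
2909 = 10×273 + 179
273 = 1×179 + 94
179 = 1×94 + 85
94 = 1×85 + 9
85 = 9×9 + 4
9 = 2×4 + 1
4 = 4×1 + 0
gcd(3182, 6091) = 1, so the inverse exists.
Back-substitute for 1:
1 = 1×9 − 2×4
  = −2×85 + 19×9
  = 19×94 − 21×85
  = −21×179 + 40×94
  = 40×273 − 61×179
  = −61×2909 + 650×273
  = 650×3182 − 711×2909
  = −711×6091 + 1361×3182
So 3182⁻¹ ≡ 1361 (mod 6091).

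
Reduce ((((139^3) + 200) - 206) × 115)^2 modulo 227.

(139)^3 ≡ 209 (mod 227)
209 + 200 = 409 ≡ 182 (mod 227)
182 - 206 = -24 ≡ 203 (mod 227)
203 × 115 = 23345 ≡ 191 (mod 227)
(191)^2 ≡ 161 (mod 227)

161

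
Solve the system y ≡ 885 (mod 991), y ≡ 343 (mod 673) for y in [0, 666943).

192148

991⁻¹ mod 673: 991×582 ≡ 1 (mod 673), so 991⁻¹ ≡ 582.
y = 885 + 991×((343 − 885)×582 mod 673) = 885 + 991×193 = 192148.
Check: 192148 mod 991 = 885, 192148 mod 673 = 343. ✓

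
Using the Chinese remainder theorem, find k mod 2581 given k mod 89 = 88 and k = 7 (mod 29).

355

89⁻¹ mod 29: 89×15 ≡ 1 (mod 29), so 89⁻¹ ≡ 15.
k = 88 + 89×((7 − 88)×15 mod 29) = 88 + 89×3 = 355.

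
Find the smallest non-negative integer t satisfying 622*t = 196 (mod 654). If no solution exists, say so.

280

gcd(622, 654) = 2, and 2 | 196, so solutions exist.
Divide through by 2: 311*t ≡ 98 mod 327.
311⁻¹ ≡ 143 (mod 327).
t ≡ 143*98 ≡ 280 (mod 327).
The smallest non-negative solution is t = 280.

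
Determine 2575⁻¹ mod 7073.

By the extended Euclidean algorithm:
7073 = 2×2575 + 1923
2575 = 1×1923 + 652
1923 = 2×652 + 619
652 = 1×619 + 33
619 = 18×33 + 25
33 = 1×25 + 8
25 = 3×8 + 1
8 = 8×1 + 0
gcd(2575, 7073) = 1, so the inverse exists.
Back-substitute for 1:
1 = 1×25 − 3×8
  = −3×33 + 4×25
  = 4×619 − 75×33
  = −75×652 + 79×619
  = 79×1923 − 233×652
  = −233×2575 + 312×1923
  = 312×7073 − 857×2575
So 2575⁻¹ ≡ −857 ≡ 6216 (mod 7073).

6216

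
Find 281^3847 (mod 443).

346

281^1 ≡ 281 (mod 443)
281^2 ≡ 281^2 = 78961 ≡ 107 (mod 443)
281^4 ≡ 107^2 = 11449 ≡ 374 (mod 443)
281^8 ≡ 374^2 = 139876 ≡ 331 (mod 443)
281^16 ≡ 331^2 = 109561 ≡ 140 (mod 443)
281^32 ≡ 140^2 = 19600 ≡ 108 (mod 443)
281^64 ≡ 108^2 = 11664 ≡ 146 (mod 443)
281^128 ≡ 146^2 = 21316 ≡ 52 (mod 443)
281^256 ≡ 52^2 = 2704 ≡ 46 (mod 443)
281^512 ≡ 46^2 = 2116 ≡ 344 (mod 443)
281^1024 ≡ 344^2 = 118336 ≡ 55 (mod 443)
281^2048 ≡ 55^2 = 3025 ≡ 367 (mod 443)
281^3847 = 281^2048 × 281^1024 × 281^512 × 281^256 × 281^4 × 281^2 × 281^1 ≡ 367 × 55 × 344 × 46 × 374 × 107 × 281 (mod 443).
Accumulate the product:
367 × 55 = 20185 ≡ 250
250 × 344 = 86000 ≡ 58
58 × 46 = 2668 ≡ 10
10 × 374 = 3740 ≡ 196
196 × 107 = 20972 ≡ 151
151 × 281 = 42431 ≡ 346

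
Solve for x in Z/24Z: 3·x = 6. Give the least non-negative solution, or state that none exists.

gcd(3, 24) = 3, and 3 | 6, so solutions exist.
Divide through by 3: 1·x ≡ 2 mod 8.
1⁻¹ ≡ 1 (mod 8).
x ≡ 1·2 ≡ 2 (mod 8).
The smallest non-negative solution is x = 2.

2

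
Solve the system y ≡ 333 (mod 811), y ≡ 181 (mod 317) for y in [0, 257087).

811⁻¹ mod 317: 811×120 ≡ 1 (mod 317), so 811⁻¹ ≡ 120.
y = 333 + 811×((181 − 333)×120 mod 317) = 333 + 811×146 = 118739.
Check: 118739 mod 811 = 333, 118739 mod 317 = 181. ✓

118739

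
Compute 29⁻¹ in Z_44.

44 = 1·29 + 15
29 = 1·15 + 14
15 = 1·14 + 1
14 = 14·1 + 0
gcd(29, 44) = 1, so the inverse exists.
Bézout: 1 = 2·44 − 3·29.
So 29⁻¹ ≡ −3 ≡ 41 (mod 44).

41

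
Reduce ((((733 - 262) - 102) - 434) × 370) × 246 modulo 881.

496

733 - 262 = 471
471 - 102 = 369
369 - 434 = -65 ≡ 816 (mod 881)
816 × 370 = 301920 ≡ 618 (mod 881)
618 × 246 = 152028 ≡ 496 (mod 881)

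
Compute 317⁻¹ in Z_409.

409 = 1×317 + 92
317 = 3×92 + 41
92 = 2×41 + 10
41 = 4×10 + 1
10 = 10×1 + 0
gcd(317, 409) = 1, so the inverse exists.
Back-substitute for 1:
1 = 1×41 − 4×10
  = −4×92 + 9×41
  = 9×317 − 31×92
  = −31×409 + 40×317
So 317⁻¹ ≡ 40 (mod 409).

40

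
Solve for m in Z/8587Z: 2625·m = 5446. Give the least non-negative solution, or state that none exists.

gcd(2625, 8587) = 1, so a unique solution mod 8587 exists.
2625⁻¹ ≡ 3196 (mod 8587).
m ≡ 3196·5446 ≡ 8154 (mod 8587).

8154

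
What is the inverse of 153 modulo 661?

553

661 = 4·153 + 49
153 = 3·49 + 6
49 = 8·6 + 1
6 = 6·1 + 0
gcd(153, 661) = 1, so the inverse exists.
Back-substitute for 1:
1 = 1·49 − 8·6
  = −8·153 + 25·49
  = 25·661 − 108·153
So 153⁻¹ ≡ −108 ≡ 553 (mod 661).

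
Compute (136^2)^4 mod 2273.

(136)^2 ≡ 312 (mod 2273)
(312)^4 ≡ 1461 (mod 2273)

1461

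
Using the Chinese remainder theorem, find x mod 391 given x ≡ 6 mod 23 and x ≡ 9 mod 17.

23⁻¹ mod 17: 23×3 ≡ 1 (mod 17), so 23⁻¹ ≡ 3.
x = 6 + 23×((9 − 6)×3 mod 17) = 6 + 23×9 = 213.
Check: 213 mod 23 = 6, 213 mod 17 = 9. ✓

213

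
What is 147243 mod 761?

370

147243 = 193*761 + 370, so 147243 ≡ 370 (mod 761).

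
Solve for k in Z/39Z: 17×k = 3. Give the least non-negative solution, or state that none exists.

gcd(17, 39) = 1, so a unique solution mod 39 exists.
17⁻¹ ≡ 23 (mod 39).
k ≡ 23×3 ≡ 30 (mod 39).

30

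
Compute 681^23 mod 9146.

Compute successive squares:
23 in binary is 10111, i.e. 23 = 16 + 4 + 2 + 1.
681^1 ≡ 681 (mod 9146)
681^2 ≡ 681^2 = 463761 ≡ 6461 (mod 9146)
681^4 ≡ 6461^2 = 41744521 ≡ 2177 (mod 9146)
681^8 ≡ 2177^2 = 4739329 ≡ 1701 (mod 9146)
681^16 ≡ 1701^2 = 2893401 ≡ 3265 (mod 9146)
681^23 = 681^16 * 681^4 * 681^2 * 681^1 ≡ 3265 * 2177 * 6461 * 681 (mod 9146).
Accumulate the product:
3265 * 2177 = 7107905 ≡ 1463
1463 * 6461 = 9452443 ≡ 4625
4625 * 681 = 3149625 ≡ 3401

3401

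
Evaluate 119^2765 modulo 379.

Compute successive squares:
119^1 ≡ 119 (mod 379)
119^2 ≡ 119^2 = 14161 ≡ 138 (mod 379)
119^4 ≡ 138^2 = 19044 ≡ 94 (mod 379)
119^8 ≡ 94^2 = 8836 ≡ 119 (mod 379)
119^16 ≡ 119^2 = 14161 ≡ 138 (mod 379)
119^32 ≡ 138^2 = 19044 ≡ 94 (mod 379)
119^64 ≡ 94^2 = 8836 ≡ 119 (mod 379)
119^128 ≡ 119^2 = 14161 ≡ 138 (mod 379)
119^256 ≡ 138^2 = 19044 ≡ 94 (mod 379)
119^512 ≡ 94^2 = 8836 ≡ 119 (mod 379)
119^1024 ≡ 119^2 = 14161 ≡ 138 (mod 379)
119^2048 ≡ 138^2 = 19044 ≡ 94 (mod 379)
119^2765 = 119^2048 × 119^512 × 119^128 × 119^64 × 119^8 × 119^4 × 119^1 ≡ 94 × 119 × 138 × 119 × 119 × 94 × 119 (mod 379).
Accumulate the product:
94 × 119 = 11186 ≡ 195
195 × 138 = 26910 ≡ 1
1 × 119 = 119
119 × 119 = 14161 ≡ 138
138 × 94 = 12972 ≡ 86
86 × 119 = 10234 ≡ 1

1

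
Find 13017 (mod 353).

13017 = 36×353 + 309, so 13017 ≡ 309 (mod 353).

309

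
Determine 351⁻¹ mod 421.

421 = 1·351 + 70
351 = 5·70 + 1
70 = 70·1 + 0
gcd(351, 421) = 1, so the inverse exists.
Back-substitute for 1:
1 = 1·351 − 5·70
  = −5·421 + 6·351
So 351⁻¹ ≡ 6 (mod 421).

6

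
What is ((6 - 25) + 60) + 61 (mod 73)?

6 - 25 = -19 ≡ 54 (mod 73)
54 + 60 = 114 ≡ 41 (mod 73)
41 + 61 = 102 ≡ 29 (mod 73)

29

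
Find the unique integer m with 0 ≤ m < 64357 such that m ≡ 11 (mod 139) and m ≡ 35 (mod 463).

33371

139⁻¹ mod 463: 139×10 ≡ 1 (mod 463), so 139⁻¹ ≡ 10.
m = 11 + 139×((35 − 11)×10 mod 463) = 11 + 139×240 = 33371.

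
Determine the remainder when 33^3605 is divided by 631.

587

Using repeated squaring:
3605 in binary is 111000010101, i.e. 3605 = 2048 + 1024 + 512 + 16 + 4 + 1.
33^1 ≡ 33 (mod 631)
33^2 ≡ 33^2 = 1089 ≡ 458 (mod 631)
33^4 ≡ 458^2 = 209764 ≡ 272 (mod 631)
33^8 ≡ 272^2 = 73984 ≡ 157 (mod 631)
33^16 ≡ 157^2 = 24649 ≡ 40 (mod 631)
33^32 ≡ 40^2 = 1600 ≡ 338 (mod 631)
33^64 ≡ 338^2 = 114244 ≡ 33 (mod 631)
33^128 ≡ 33^2 = 1089 ≡ 458 (mod 631)
33^256 ≡ 458^2 = 209764 ≡ 272 (mod 631)
33^512 ≡ 272^2 = 73984 ≡ 157 (mod 631)
33^1024 ≡ 157^2 = 24649 ≡ 40 (mod 631)
33^2048 ≡ 40^2 = 1600 ≡ 338 (mod 631)
33^3605 = 33^2048 * 33^1024 * 33^512 * 33^16 * 33^4 * 33^1 ≡ 338 * 40 * 157 * 40 * 272 * 33 (mod 631).
Accumulate the product:
338 * 40 = 13520 ≡ 269
269 * 157 = 42233 ≡ 587
587 * 40 = 23480 ≡ 133
133 * 272 = 36176 ≡ 209
209 * 33 = 6897 ≡ 587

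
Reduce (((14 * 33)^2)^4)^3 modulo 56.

14 * 33 = 462 ≡ 14 (mod 56)
(14)^2 ≡ 28 (mod 56)
(28)^4 ≡ 0 (mod 56)
(0)^3 ≡ 0 (mod 56)

0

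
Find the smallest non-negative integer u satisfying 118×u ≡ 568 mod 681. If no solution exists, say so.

gcd(118, 681) = 1, so a unique solution mod 681 exists.
118⁻¹ ≡ 202 (mod 681).
u ≡ 202×568 ≡ 328 (mod 681).

328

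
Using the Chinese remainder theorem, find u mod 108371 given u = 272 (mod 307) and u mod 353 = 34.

307⁻¹ mod 353: 307·23 ≡ 1 (mod 353), so 307⁻¹ ≡ 23.
u = 272 + 307·((34 − 272)·23 mod 353) = 272 + 307·174 = 53690.

53690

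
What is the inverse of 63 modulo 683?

683 = 10·63 + 53
63 = 1·53 + 10
53 = 5·10 + 3
10 = 3·3 + 1
3 = 3·1 + 0
gcd(63, 683) = 1, so the inverse exists.
Bézout: 1 = −19·683 + 206·63.
So 63⁻¹ ≡ 206 (mod 683).

206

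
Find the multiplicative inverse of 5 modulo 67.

67 = 13×5 + 2
5 = 2×2 + 1
2 = 2×1 + 0
gcd(5, 67) = 1, so the inverse exists.
Back-substitute for 1:
1 = 1×5 − 2×2
  = −2×67 + 27×5
So 5⁻¹ ≡ 27 (mod 67).

27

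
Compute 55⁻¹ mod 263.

Apply the Euclidean algorithm and back-substitute:
263 = 4*55 + 43
55 = 1*43 + 12
43 = 3*12 + 7
12 = 1*7 + 5
7 = 1*5 + 2
5 = 2*2 + 1
2 = 2*1 + 0
gcd(55, 263) = 1, so the inverse exists.
Bézout: 1 = −23*263 + 110*55.
So 55⁻¹ ≡ 110 (mod 263).

110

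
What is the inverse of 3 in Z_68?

Apply the Euclidean algorithm and back-substitute:
68 = 22·3 + 2
3 = 1·2 + 1
2 = 2·1 + 0
gcd(3, 68) = 1, so the inverse exists.
Bézout: 1 = −1·68 + 23·3.
So 3⁻¹ ≡ 23 (mod 68).

23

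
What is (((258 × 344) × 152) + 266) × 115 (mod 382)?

258 × 344 = 88752 ≡ 128 (mod 382)
128 × 152 = 19456 ≡ 356 (mod 382)
356 + 266 = 622 ≡ 240 (mod 382)
240 × 115 = 27600 ≡ 96 (mod 382)

96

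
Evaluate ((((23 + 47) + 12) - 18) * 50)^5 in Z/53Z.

19

23 + 47 = 70 ≡ 17 (mod 53)
17 + 12 = 29
29 - 18 = 11
11 * 50 = 550 ≡ 20 (mod 53)
(20)^5 ≡ 19 (mod 53)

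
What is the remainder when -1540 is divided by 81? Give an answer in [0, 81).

-1540 = -20*81 + 80, so -1540 ≡ 80 (mod 81).

80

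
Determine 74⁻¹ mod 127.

115

127 = 1×74 + 53
74 = 1×53 + 21
53 = 2×21 + 11
21 = 1×11 + 10
11 = 1×10 + 1
10 = 10×1 + 0
gcd(74, 127) = 1, so the inverse exists.
Bézout: 1 = 7×127 − 12×74.
So 74⁻¹ ≡ −12 ≡ 115 (mod 127).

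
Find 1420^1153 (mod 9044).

1153 in binary is 10010000001, i.e. 1153 = 1024 + 128 + 1.
1420^1 ≡ 1420 (mod 9044)
1420^2 ≡ 1420^2 = 2016400 ≡ 8632 (mod 9044)
1420^4 ≡ 8632^2 = 74511424 ≡ 6952 (mod 9044)
1420^8 ≡ 6952^2 = 48330304 ≡ 8212 (mod 9044)
1420^16 ≡ 8212^2 = 67436944 ≡ 4880 (mod 9044)
1420^32 ≡ 4880^2 = 23814400 ≡ 1548 (mod 9044)
1420^64 ≡ 1548^2 = 2396304 ≡ 8688 (mod 9044)
1420^128 ≡ 8688^2 = 75481344 ≡ 120 (mod 9044)
1420^256 ≡ 120^2 = 14400 ≡ 5356 (mod 9044)
1420^512 ≡ 5356^2 = 28686736 ≡ 8212 (mod 9044)
1420^1024 ≡ 8212^2 = 67436944 ≡ 4880 (mod 9044)
1420^1153 = 1420^1024 * 1420^128 * 1420^1 ≡ 4880 * 120 * 1420 (mod 9044).
Accumulate the product:
4880 * 120 = 585600 ≡ 6784
6784 * 1420 = 9633280 ≡ 1420

1420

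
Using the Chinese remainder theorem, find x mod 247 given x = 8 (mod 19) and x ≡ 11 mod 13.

141

19⁻¹ mod 13: 19×11 ≡ 1 (mod 13), so 19⁻¹ ≡ 11.
x = 8 + 19×((11 − 8)×11 mod 13) = 8 + 19×7 = 141.
Check: 141 mod 19 = 8, 141 mod 13 = 11. ✓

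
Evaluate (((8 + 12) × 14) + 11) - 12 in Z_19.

8 + 12 = 20 ≡ 1 (mod 19)
1 × 14 = 14
14 + 11 = 25 ≡ 6 (mod 19)
6 - 12 = -6 ≡ 13 (mod 19)

13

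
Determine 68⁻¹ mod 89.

89 = 1·68 + 21
68 = 3·21 + 5
21 = 4·5 + 1
5 = 5·1 + 0
gcd(68, 89) = 1, so the inverse exists.
Bézout: 1 = 13·89 − 17·68.
So 68⁻¹ ≡ −17 ≡ 72 (mod 89).

72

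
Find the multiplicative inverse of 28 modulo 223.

223 = 7·28 + 27
28 = 1·27 + 1
27 = 27·1 + 0
gcd(28, 223) = 1, so the inverse exists.
Bézout: 1 = −1·223 + 8·28.
So 28⁻¹ ≡ 8 (mod 223).

8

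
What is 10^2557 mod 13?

10

Compute successive squares:
10^1 ≡ 10 (mod 13)
10^2 ≡ 10^2 = 100 ≡ 9 (mod 13)
10^4 ≡ 9^2 = 81 ≡ 3 (mod 13)
10^8 ≡ 3^2 = 9 (mod 13)
10^16 ≡ 9^2 = 81 ≡ 3 (mod 13)
10^32 ≡ 3^2 = 9 (mod 13)
10^64 ≡ 9^2 = 81 ≡ 3 (mod 13)
10^128 ≡ 3^2 = 9 (mod 13)
10^256 ≡ 9^2 = 81 ≡ 3 (mod 13)
10^512 ≡ 3^2 = 9 (mod 13)
10^1024 ≡ 9^2 = 81 ≡ 3 (mod 13)
10^2048 ≡ 3^2 = 9 (mod 13)
10^2557 = 10^2048 * 10^256 * 10^128 * 10^64 * 10^32 * 10^16 * 10^8 * 10^4 * 10^1 ≡ 9 * 3 * 9 * 3 * 9 * 3 * 9 * 3 * 10 (mod 13).
Accumulate the product:
9 * 3 = 27 ≡ 1
1 * 9 = 9
9 * 3 = 27 ≡ 1
1 * 9 = 9
9 * 3 = 27 ≡ 1
1 * 9 = 9
9 * 3 = 27 ≡ 1
1 * 10 = 10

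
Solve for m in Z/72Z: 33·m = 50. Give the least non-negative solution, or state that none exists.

no solution

gcd(33, 72) = 3, and 3 does not divide 50.
So the congruence has no solution.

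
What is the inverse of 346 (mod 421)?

174

421 = 1·346 + 75
346 = 4·75 + 46
75 = 1·46 + 29
46 = 1·29 + 17
29 = 1·17 + 12
17 = 1·12 + 5
12 = 2·5 + 2
5 = 2·2 + 1
2 = 2·1 + 0
gcd(346, 421) = 1, so the inverse exists.
Back-substitute for 1:
1 = 1·5 − 2·2
  = −2·12 + 5·5
  = 5·17 − 7·12
  = −7·29 + 12·17
  = 12·46 − 19·29
  = −19·75 + 31·46
  = 31·346 − 143·75
  = −143·421 + 174·346
So 346⁻¹ ≡ 174 (mod 421).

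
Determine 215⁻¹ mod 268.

91

Run the extended Euclidean algorithm:
268 = 1×215 + 53
215 = 4×53 + 3
53 = 17×3 + 2
3 = 1×2 + 1
2 = 2×1 + 0
gcd(215, 268) = 1, so the inverse exists.
Bézout: 1 = −73×268 + 91×215.
So 215⁻¹ ≡ 91 (mod 268).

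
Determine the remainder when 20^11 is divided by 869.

Compute successive squares:
20^1 ≡ 20 (mod 869)
20^2 ≡ 20^2 = 400 (mod 869)
20^4 ≡ 400^2 = 160000 ≡ 104 (mod 869)
20^8 ≡ 104^2 = 10816 ≡ 388 (mod 869)
20^11 = 20^8 * 20^2 * 20^1 ≡ 388 * 400 * 20 (mod 869).
Accumulate the product:
388 * 400 = 155200 ≡ 518
518 * 20 = 10360 ≡ 801

801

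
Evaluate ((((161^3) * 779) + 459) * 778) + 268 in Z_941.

422

(161)^3 ≡ 887 (mod 941)
887 * 779 = 690973 ≡ 279 (mod 941)
279 + 459 = 738
738 * 778 = 574164 ≡ 154 (mod 941)
154 + 268 = 422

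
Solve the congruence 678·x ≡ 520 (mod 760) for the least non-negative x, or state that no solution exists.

gcd(678, 760) = 2, and 2 | 520, so solutions exist.
Divide through by 2: 339·x mod 380 = 260.
339⁻¹ ≡ 139 (mod 380).
x ≡ 139·260 ≡ 40 (mod 380).
The smallest non-negative solution is x = 40.

40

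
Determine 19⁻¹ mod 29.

26

By the extended Euclidean algorithm:
29 = 1·19 + 10
19 = 1·10 + 9
10 = 1·9 + 1
9 = 9·1 + 0
gcd(19, 29) = 1, so the inverse exists.
Bézout: 1 = 2·29 − 3·19.
So 19⁻¹ ≡ −3 ≡ 26 (mod 29).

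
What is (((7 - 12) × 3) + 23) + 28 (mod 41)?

36

7 - 12 = -5 ≡ 36 (mod 41)
36 × 3 = 108 ≡ 26 (mod 41)
26 + 23 = 49 ≡ 8 (mod 41)
8 + 28 = 36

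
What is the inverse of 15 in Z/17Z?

8

By the extended Euclidean algorithm:
17 = 1×15 + 2
15 = 7×2 + 1
2 = 2×1 + 0
gcd(15, 17) = 1, so the inverse exists.
Back-substitute for 1:
1 = 1×15 − 7×2
  = −7×17 + 8×15
So 15⁻¹ ≡ 8 (mod 17).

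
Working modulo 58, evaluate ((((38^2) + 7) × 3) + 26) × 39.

29

(38)^2 ≡ 52 (mod 58)
52 + 7 = 59 ≡ 1 (mod 58)
1 × 3 = 3
3 + 26 = 29
29 × 39 = 1131 ≡ 29 (mod 58)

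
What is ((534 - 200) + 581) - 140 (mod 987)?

775

534 - 200 = 334
334 + 581 = 915
915 - 140 = 775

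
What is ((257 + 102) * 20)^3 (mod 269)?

257 + 102 = 359 ≡ 90 (mod 269)
90 * 20 = 1800 ≡ 186 (mod 269)
(186)^3 ≡ 107 (mod 269)

107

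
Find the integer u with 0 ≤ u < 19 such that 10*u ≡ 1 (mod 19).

2

19 = 1*10 + 9
10 = 1*9 + 1
9 = 9*1 + 0
gcd(10, 19) = 1, so the inverse exists.
Bézout: 1 = −1*19 + 2*10.
So 10⁻¹ ≡ 2 (mod 19).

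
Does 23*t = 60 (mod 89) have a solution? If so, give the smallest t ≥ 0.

80

gcd(23, 89) = 1, so a unique solution mod 89 exists.
23⁻¹ ≡ 31 (mod 89).
t ≡ 31*60 ≡ 80 (mod 89).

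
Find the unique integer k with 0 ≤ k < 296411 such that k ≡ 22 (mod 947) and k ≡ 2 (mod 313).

947⁻¹ mod 313: 947×274 ≡ 1 (mod 313), so 947⁻¹ ≡ 274.
k = 22 + 947×((2 − 22)×274 mod 313) = 22 + 947×154 = 145860.

145860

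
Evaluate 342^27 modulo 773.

Compute successive squares:
27 in binary is 11011, i.e. 27 = 16 + 8 + 2 + 1.
342^1 ≡ 342 (mod 773)
342^2 ≡ 342^2 = 116964 ≡ 241 (mod 773)
342^4 ≡ 241^2 = 58081 ≡ 106 (mod 773)
342^8 ≡ 106^2 = 11236 ≡ 414 (mod 773)
342^16 ≡ 414^2 = 171396 ≡ 563 (mod 773)
342^27 = 342^16 · 342^8 · 342^2 · 342^1 ≡ 563 · 414 · 241 · 342 (mod 773).
Accumulate the product:
563 · 414 = 233082 ≡ 409
409 · 241 = 98569 ≡ 398
398 · 342 = 136116 ≡ 68

68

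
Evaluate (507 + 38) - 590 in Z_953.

908

507 + 38 = 545
545 - 590 = -45 ≡ 908 (mod 953)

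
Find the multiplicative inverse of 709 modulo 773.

157

773 = 1*709 + 64
709 = 11*64 + 5
64 = 12*5 + 4
5 = 1*4 + 1
4 = 4*1 + 0
gcd(709, 773) = 1, so the inverse exists.
Bézout: 1 = −144*773 + 157*709.
So 709⁻¹ ≡ 157 (mod 773).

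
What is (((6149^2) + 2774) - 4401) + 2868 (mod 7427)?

585

(6149)^2 ≡ 6771 (mod 7427)
6771 + 2774 = 9545 ≡ 2118 (mod 7427)
2118 - 4401 = -2283 ≡ 5144 (mod 7427)
5144 + 2868 = 8012 ≡ 585 (mod 7427)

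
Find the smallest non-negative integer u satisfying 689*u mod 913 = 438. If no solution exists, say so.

479

gcd(689, 913) = 1, so a unique solution mod 913 exists.
689⁻¹ ≡ 591 (mod 913).
u ≡ 591*438 ≡ 479 (mod 913).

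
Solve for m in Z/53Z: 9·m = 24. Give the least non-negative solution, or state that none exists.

gcd(9, 53) = 1, so a unique solution mod 53 exists.
9⁻¹ ≡ 6 (mod 53).
m ≡ 6·24 ≡ 38 (mod 53).

38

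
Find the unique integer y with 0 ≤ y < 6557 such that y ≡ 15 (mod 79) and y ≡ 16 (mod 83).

4913

79⁻¹ mod 83: 79×62 ≡ 1 (mod 83), so 79⁻¹ ≡ 62.
y = 15 + 79×((16 − 15)×62 mod 83) = 15 + 79×62 = 4913.
Check: 4913 mod 79 = 15, 4913 mod 83 = 16. ✓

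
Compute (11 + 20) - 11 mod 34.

11 + 20 = 31
31 - 11 = 20

20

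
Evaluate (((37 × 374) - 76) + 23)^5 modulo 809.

37 × 374 = 13838 ≡ 85 (mod 809)
85 - 76 = 9
9 + 23 = 32
(32)^5 ≡ 348 (mod 809)

348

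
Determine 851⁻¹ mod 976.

976 = 1*851 + 125
851 = 6*125 + 101
125 = 1*101 + 24
101 = 4*24 + 5
24 = 4*5 + 4
5 = 1*4 + 1
4 = 4*1 + 0
gcd(851, 976) = 1, so the inverse exists.
Back-substitute for 1:
1 = 1*5 − 1*4
  = −1*24 + 5*5
  = 5*101 − 21*24
  = −21*125 + 26*101
  = 26*851 − 177*125
  = −177*976 + 203*851
So 851⁻¹ ≡ 203 (mod 976).

203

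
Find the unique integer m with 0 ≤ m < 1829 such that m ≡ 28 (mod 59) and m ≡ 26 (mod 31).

677

59⁻¹ mod 31: 59*10 ≡ 1 (mod 31), so 59⁻¹ ≡ 10.
m = 28 + 59*((26 − 28)*10 mod 31) = 28 + 59*11 = 677.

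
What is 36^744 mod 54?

36^1 ≡ 36 (mod 54)
36^2 ≡ 36^2 = 1296 ≡ 0 (mod 54)
36^4 ≡ 0^2 = 0 (mod 54)
36^8 ≡ 0^2 = 0 (mod 54)
36^16 ≡ 0^2 = 0 (mod 54)
36^32 ≡ 0^2 = 0 (mod 54)
36^64 ≡ 0^2 = 0 (mod 54)
36^128 ≡ 0^2 = 0 (mod 54)
36^256 ≡ 0^2 = 0 (mod 54)
36^512 ≡ 0^2 = 0 (mod 54)
36^744 = 36^512 × 36^128 × 36^64 × 36^32 × 36^8 ≡ 0 × 0 × 0 × 0 × 0 (mod 54).
Accumulate the product:
0 × 0 = 0
0 × 0 = 0
0 × 0 = 0
0 × 0 = 0

0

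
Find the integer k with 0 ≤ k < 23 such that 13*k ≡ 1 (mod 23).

Apply the Euclidean algorithm and back-substitute:
23 = 1*13 + 10
13 = 1*10 + 3
10 = 3*3 + 1
3 = 3*1 + 0
gcd(13, 23) = 1, so the inverse exists.
Bézout: 1 = 4*23 − 7*13.
So 13⁻¹ ≡ −7 ≡ 16 (mod 23).

16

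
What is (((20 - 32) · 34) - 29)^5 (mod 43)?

20 - 32 = -12 ≡ 31 (mod 43)
31 · 34 = 1054 ≡ 22 (mod 43)
22 - 29 = -7 ≡ 36 (mod 43)
(36)^5 ≡ 6 (mod 43)

6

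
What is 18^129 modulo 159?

129 in binary is 10000001, i.e. 129 = 128 + 1.
18^1 ≡ 18 (mod 159)
18^2 ≡ 18^2 = 324 ≡ 6 (mod 159)
18^4 ≡ 6^2 = 36 (mod 159)
18^8 ≡ 36^2 = 1296 ≡ 24 (mod 159)
18^16 ≡ 24^2 = 576 ≡ 99 (mod 159)
18^32 ≡ 99^2 = 9801 ≡ 102 (mod 159)
18^64 ≡ 102^2 = 10404 ≡ 69 (mod 159)
18^128 ≡ 69^2 = 4761 ≡ 150 (mod 159)
18^129 = 18^128 × 18^1 ≡ 150 × 18 (mod 159).
150 × 18 = 2700 ≡ 156 (mod 159).

156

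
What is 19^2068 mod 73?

By square-and-multiply:
2068 in binary is 100000010100, i.e. 2068 = 2048 + 16 + 4.
19^1 ≡ 19 (mod 73)
19^2 ≡ 19^2 = 361 ≡ 69 (mod 73)
19^4 ≡ 69^2 = 4761 ≡ 16 (mod 73)
19^8 ≡ 16^2 = 256 ≡ 37 (mod 73)
19^16 ≡ 37^2 = 1369 ≡ 55 (mod 73)
19^32 ≡ 55^2 = 3025 ≡ 32 (mod 73)
19^64 ≡ 32^2 = 1024 ≡ 2 (mod 73)
19^128 ≡ 2^2 = 4 (mod 73)
19^256 ≡ 4^2 = 16 (mod 73)
19^512 ≡ 16^2 = 256 ≡ 37 (mod 73)
19^1024 ≡ 37^2 = 1369 ≡ 55 (mod 73)
19^2048 ≡ 55^2 = 3025 ≡ 32 (mod 73)
19^2068 = 19^2048 · 19^16 · 19^4 ≡ 32 · 55 · 16 (mod 73).
Accumulate the product:
32 · 55 = 1760 ≡ 8
8 · 16 = 128 ≡ 55

55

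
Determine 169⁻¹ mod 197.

7

By the extended Euclidean algorithm:
197 = 1·169 + 28
169 = 6·28 + 1
28 = 28·1 + 0
gcd(169, 197) = 1, so the inverse exists.
Back-substitute for 1:
1 = 1·169 − 6·28
  = −6·197 + 7·169
So 169⁻¹ ≡ 7 (mod 197).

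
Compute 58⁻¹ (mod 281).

Run the extended Euclidean algorithm:
281 = 4·58 + 49
58 = 1·49 + 9
49 = 5·9 + 4
9 = 2·4 + 1
4 = 4·1 + 0
gcd(58, 281) = 1, so the inverse exists.
Back-substitute for 1:
1 = 1·9 − 2·4
  = −2·49 + 11·9
  = 11·58 − 13·49
  = −13·281 + 63·58
So 58⁻¹ ≡ 63 (mod 281).

63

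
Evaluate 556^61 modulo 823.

61 in binary is 111101, i.e. 61 = 32 + 16 + 8 + 4 + 1.
556^1 ≡ 556 (mod 823)
556^2 ≡ 556^2 = 309136 ≡ 511 (mod 823)
556^4 ≡ 511^2 = 261121 ≡ 230 (mod 823)
556^8 ≡ 230^2 = 52900 ≡ 228 (mod 823)
556^16 ≡ 228^2 = 51984 ≡ 135 (mod 823)
556^32 ≡ 135^2 = 18225 ≡ 119 (mod 823)
556^61 = 556^32 × 556^16 × 556^8 × 556^4 × 556^1 ≡ 119 × 135 × 228 × 230 × 556 (mod 823).
Accumulate the product:
119 × 135 = 16065 ≡ 428
428 × 228 = 97584 ≡ 470
470 × 230 = 108100 ≡ 287
287 × 556 = 159572 ≡ 733

733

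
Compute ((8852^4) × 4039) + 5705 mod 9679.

14

(8852)^4 ≡ 5031 (mod 9679)
5031 × 4039 = 20320209 ≡ 3988 (mod 9679)
3988 + 5705 = 9693 ≡ 14 (mod 9679)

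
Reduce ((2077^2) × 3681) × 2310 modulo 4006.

(2077)^2 ≡ 3473 (mod 4006)
3473 × 3681 = 12784113 ≡ 967 (mod 4006)
967 × 2310 = 2233770 ≡ 2428 (mod 4006)

2428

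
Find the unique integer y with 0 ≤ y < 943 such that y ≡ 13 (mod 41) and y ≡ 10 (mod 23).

41⁻¹ mod 23: 41*9 ≡ 1 (mod 23), so 41⁻¹ ≡ 9.
y = 13 + 41*((10 − 13)*9 mod 23) = 13 + 41*19 = 792.
Check: 792 mod 41 = 13, 792 mod 23 = 10. ✓

792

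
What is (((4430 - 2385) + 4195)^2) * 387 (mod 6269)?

5748

4430 - 2385 = 2045
2045 + 4195 = 6240
(6240)^2 ≡ 841 (mod 6269)
841 * 387 = 325467 ≡ 5748 (mod 6269)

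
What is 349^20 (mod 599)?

462

349^1 ≡ 349 (mod 599)
349^2 ≡ 349^2 = 121801 ≡ 204 (mod 599)
349^4 ≡ 204^2 = 41616 ≡ 285 (mod 599)
349^8 ≡ 285^2 = 81225 ≡ 360 (mod 599)
349^16 ≡ 360^2 = 129600 ≡ 216 (mod 599)
349^20 = 349^16 × 349^4 ≡ 216 × 285 (mod 599).
216 × 285 = 61560 ≡ 462 (mod 599).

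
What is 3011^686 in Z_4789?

686 in binary is 1010101110, i.e. 686 = 512 + 128 + 32 + 8 + 4 + 2.
3011^1 ≡ 3011 (mod 4789)
3011^2 ≡ 3011^2 = 9066121 ≡ 544 (mod 4789)
3011^4 ≡ 544^2 = 295936 ≡ 3807 (mod 4789)
3011^8 ≡ 3807^2 = 14493249 ≡ 1735 (mod 4789)
3011^16 ≡ 1735^2 = 3010225 ≡ 2733 (mod 4789)
3011^32 ≡ 2733^2 = 7469289 ≡ 3238 (mod 4789)
3011^64 ≡ 3238^2 = 10484644 ≡ 1523 (mod 4789)
3011^128 ≡ 1523^2 = 2319529 ≡ 1653 (mod 4789)
3011^256 ≡ 1653^2 = 2732409 ≡ 2679 (mod 4789)
3011^512 ≡ 2679^2 = 7177041 ≡ 3119 (mod 4789)
3011^686 = 3011^512 · 3011^128 · 3011^32 · 3011^8 · 3011^4 · 3011^2 ≡ 3119 · 1653 · 3238 · 1735 · 3807 · 544 (mod 4789).
Accumulate the product:
3119 · 1653 = 5155707 ≡ 2743
2743 · 3238 = 8881834 ≡ 3028
3028 · 1735 = 5253580 ≡ 47
47 · 3807 = 178929 ≡ 1736
1736 · 544 = 944384 ≡ 951

951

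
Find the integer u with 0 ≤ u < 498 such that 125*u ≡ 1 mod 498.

498 = 3·125 + 123
125 = 1·123 + 2
123 = 61·2 + 1
2 = 2·1 + 0
gcd(125, 498) = 1, so the inverse exists.
Back-substitute for 1:
1 = 1·123 − 61·2
  = −61·125 + 62·123
  = 62·498 − 247·125
So 125⁻¹ ≡ −247 ≡ 251 (mod 498).

251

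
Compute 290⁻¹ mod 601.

Apply the Euclidean algorithm and back-substitute:
601 = 2·290 + 21
290 = 13·21 + 17
21 = 1·17 + 4
17 = 4·4 + 1
4 = 4·1 + 0
gcd(290, 601) = 1, so the inverse exists.
Back-substitute for 1:
1 = 1·17 − 4·4
  = −4·21 + 5·17
  = 5·290 − 69·21
  = −69·601 + 143·290
So 290⁻¹ ≡ 143 (mod 601).

143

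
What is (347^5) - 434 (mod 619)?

(347)^5 ≡ 567 (mod 619)
567 - 434 = 133

133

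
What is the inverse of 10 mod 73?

By the extended Euclidean algorithm:
73 = 7×10 + 3
10 = 3×3 + 1
3 = 3×1 + 0
gcd(10, 73) = 1, so the inverse exists.
Bézout: 1 = −3×73 + 22×10.
So 10⁻¹ ≡ 22 (mod 73).

22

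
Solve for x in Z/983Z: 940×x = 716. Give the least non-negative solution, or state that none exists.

532

gcd(940, 983) = 1, so a unique solution mod 983 exists.
940⁻¹ ≡ 160 (mod 983).
x ≡ 160×716 ≡ 532 (mod 983).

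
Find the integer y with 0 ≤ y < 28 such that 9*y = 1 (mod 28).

25

28 = 3·9 + 1
9 = 9·1 + 0
gcd(9, 28) = 1, so the inverse exists.
Bézout: 1 = 1·28 − 3·9.
So 9⁻¹ ≡ −3 ≡ 25 (mod 28).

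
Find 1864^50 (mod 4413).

3790

Compute successive squares:
1864^1 ≡ 1864 (mod 4413)
1864^2 ≡ 1864^2 = 3474496 ≡ 1465 (mod 4413)
1864^4 ≡ 1465^2 = 2146225 ≡ 1507 (mod 4413)
1864^8 ≡ 1507^2 = 2271049 ≡ 2767 (mod 4413)
1864^16 ≡ 2767^2 = 7656289 ≡ 4147 (mod 4413)
1864^32 ≡ 4147^2 = 17197609 ≡ 148 (mod 4413)
1864^50 = 1864^32 · 1864^16 · 1864^2 ≡ 148 · 4147 · 1465 (mod 4413).
Accumulate the product:
148 · 4147 = 613756 ≡ 349
349 · 1465 = 511285 ≡ 3790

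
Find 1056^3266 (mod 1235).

3266 in binary is 110011000010, i.e. 3266 = 2048 + 1024 + 128 + 64 + 2.
1056^1 ≡ 1056 (mod 1235)
1056^2 ≡ 1056^2 = 1115136 ≡ 1166 (mod 1235)
1056^4 ≡ 1166^2 = 1359556 ≡ 1056 (mod 1235)
1056^8 ≡ 1056^2 = 1115136 ≡ 1166 (mod 1235)
1056^16 ≡ 1166^2 = 1359556 ≡ 1056 (mod 1235)
1056^32 ≡ 1056^2 = 1115136 ≡ 1166 (mod 1235)
1056^64 ≡ 1166^2 = 1359556 ≡ 1056 (mod 1235)
1056^128 ≡ 1056^2 = 1115136 ≡ 1166 (mod 1235)
1056^256 ≡ 1166^2 = 1359556 ≡ 1056 (mod 1235)
1056^512 ≡ 1056^2 = 1115136 ≡ 1166 (mod 1235)
1056^1024 ≡ 1166^2 = 1359556 ≡ 1056 (mod 1235)
1056^2048 ≡ 1056^2 = 1115136 ≡ 1166 (mod 1235)
1056^3266 = 1056^2048 * 1056^1024 * 1056^128 * 1056^64 * 1056^2 ≡ 1166 * 1056 * 1166 * 1056 * 1166 (mod 1235).
Accumulate the product:
1166 * 1056 = 1231296 ≡ 1
1 * 1166 = 1166
1166 * 1056 = 1231296 ≡ 1
1 * 1166 = 1166

1166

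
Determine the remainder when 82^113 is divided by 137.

113 in binary is 1110001, i.e. 113 = 64 + 32 + 16 + 1.
82^1 ≡ 82 (mod 137)
82^2 ≡ 82^2 = 6724 ≡ 11 (mod 137)
82^4 ≡ 11^2 = 121 (mod 137)
82^8 ≡ 121^2 = 14641 ≡ 119 (mod 137)
82^16 ≡ 119^2 = 14161 ≡ 50 (mod 137)
82^32 ≡ 50^2 = 2500 ≡ 34 (mod 137)
82^64 ≡ 34^2 = 1156 ≡ 60 (mod 137)
82^113 = 82^64 × 82^32 × 82^16 × 82^1 ≡ 60 × 34 × 50 × 82 (mod 137).
Accumulate the product:
60 × 34 = 2040 ≡ 122
122 × 50 = 6100 ≡ 72
72 × 82 = 5904 ≡ 13

13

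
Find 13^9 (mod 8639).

5927

9 in binary is 1001, i.e. 9 = 8 + 1.
13^1 ≡ 13 (mod 8639)
13^2 ≡ 13^2 = 169 (mod 8639)
13^4 ≡ 169^2 = 28561 ≡ 2644 (mod 8639)
13^8 ≡ 2644^2 = 6990736 ≡ 1785 (mod 8639)
13^9 = 13^8 × 13^1 ≡ 1785 × 13 (mod 8639).
1785 × 13 = 23205 ≡ 5927 (mod 8639).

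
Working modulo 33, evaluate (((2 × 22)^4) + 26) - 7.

8

2 × 22 = 44 ≡ 11 (mod 33)
(11)^4 ≡ 22 (mod 33)
22 + 26 = 48 ≡ 15 (mod 33)
15 - 7 = 8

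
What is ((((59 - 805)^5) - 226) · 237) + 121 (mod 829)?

73

59 - 805 = -746 ≡ 83 (mod 829)
(83)^5 ≡ 719 (mod 829)
719 - 226 = 493
493 · 237 = 116841 ≡ 781 (mod 829)
781 + 121 = 902 ≡ 73 (mod 829)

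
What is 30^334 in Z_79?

334 in binary is 101001110, i.e. 334 = 256 + 64 + 8 + 4 + 2.
30^1 ≡ 30 (mod 79)
30^2 ≡ 30^2 = 900 ≡ 31 (mod 79)
30^4 ≡ 31^2 = 961 ≡ 13 (mod 79)
30^8 ≡ 13^2 = 169 ≡ 11 (mod 79)
30^16 ≡ 11^2 = 121 ≡ 42 (mod 79)
30^32 ≡ 42^2 = 1764 ≡ 26 (mod 79)
30^64 ≡ 26^2 = 676 ≡ 44 (mod 79)
30^128 ≡ 44^2 = 1936 ≡ 40 (mod 79)
30^256 ≡ 40^2 = 1600 ≡ 20 (mod 79)
30^334 = 30^256 × 30^64 × 30^8 × 30^4 × 30^2 ≡ 20 × 44 × 11 × 13 × 31 (mod 79).
Accumulate the product:
20 × 44 = 880 ≡ 11
11 × 11 = 121 ≡ 42
42 × 13 = 546 ≡ 72
72 × 31 = 2232 ≡ 20

20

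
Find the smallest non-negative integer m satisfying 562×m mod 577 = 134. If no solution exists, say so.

68

gcd(562, 577) = 1, so a unique solution mod 577 exists.
562⁻¹ ≡ 500 (mod 577).
m ≡ 500×134 ≡ 68 (mod 577).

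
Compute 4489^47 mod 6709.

By square-and-multiply:
47 in binary is 101111, i.e. 47 = 32 + 8 + 4 + 2 + 1.
4489^1 ≡ 4489 (mod 6709)
4489^2 ≡ 4489^2 = 20151121 ≡ 3994 (mod 6709)
4489^4 ≡ 3994^2 = 15952036 ≡ 4743 (mod 6709)
4489^8 ≡ 4743^2 = 22496049 ≡ 772 (mod 6709)
4489^16 ≡ 772^2 = 595984 ≡ 5592 (mod 6709)
4489^32 ≡ 5592^2 = 31270464 ≡ 6524 (mod 6709)
4489^47 = 4489^32 × 4489^8 × 4489^4 × 4489^2 × 4489^1 ≡ 6524 × 772 × 4743 × 3994 × 4489 (mod 6709).
Accumulate the product:
6524 × 772 = 5036528 ≡ 4778
4778 × 4743 = 22662054 ≡ 5761
5761 × 3994 = 23009434 ≡ 4273
4273 × 4489 = 19181497 ≡ 466

466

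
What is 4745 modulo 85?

4745 = 55*85 + 70, so 4745 ≡ 70 (mod 85).

70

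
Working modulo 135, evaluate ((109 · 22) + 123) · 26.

109 · 22 = 2398 ≡ 103 (mod 135)
103 + 123 = 226 ≡ 91 (mod 135)
91 · 26 = 2366 ≡ 71 (mod 135)

71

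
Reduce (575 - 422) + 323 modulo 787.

575 - 422 = 153
153 + 323 = 476

476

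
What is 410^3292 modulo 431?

218

3292 in binary is 110011011100, i.e. 3292 = 2048 + 1024 + 128 + 64 + 16 + 8 + 4.
410^1 ≡ 410 (mod 431)
410^2 ≡ 410^2 = 168100 ≡ 10 (mod 431)
410^4 ≡ 10^2 = 100 (mod 431)
410^8 ≡ 100^2 = 10000 ≡ 87 (mod 431)
410^16 ≡ 87^2 = 7569 ≡ 242 (mod 431)
410^32 ≡ 242^2 = 58564 ≡ 379 (mod 431)
410^64 ≡ 379^2 = 143641 ≡ 118 (mod 431)
410^128 ≡ 118^2 = 13924 ≡ 132 (mod 431)
410^256 ≡ 132^2 = 17424 ≡ 184 (mod 431)
410^512 ≡ 184^2 = 33856 ≡ 238 (mod 431)
410^1024 ≡ 238^2 = 56644 ≡ 183 (mod 431)
410^2048 ≡ 183^2 = 33489 ≡ 302 (mod 431)
410^3292 = 410^2048 * 410^1024 * 410^128 * 410^64 * 410^16 * 410^8 * 410^4 ≡ 302 * 183 * 132 * 118 * 242 * 87 * 100 (mod 431).
Accumulate the product:
302 * 183 = 55266 ≡ 98
98 * 132 = 12936 ≡ 6
6 * 118 = 708 ≡ 277
277 * 242 = 67034 ≡ 229
229 * 87 = 19923 ≡ 97
97 * 100 = 9700 ≡ 218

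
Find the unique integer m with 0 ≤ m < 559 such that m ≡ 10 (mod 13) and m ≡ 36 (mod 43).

13⁻¹ mod 43: 13·10 ≡ 1 (mod 43), so 13⁻¹ ≡ 10.
m = 10 + 13·((36 − 10)·10 mod 43) = 10 + 13·2 = 36.

36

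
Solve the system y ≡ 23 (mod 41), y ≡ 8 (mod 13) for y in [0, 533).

41⁻¹ mod 13: 41*7 ≡ 1 (mod 13), so 41⁻¹ ≡ 7.
y = 23 + 41*((8 − 23)*7 mod 13) = 23 + 41*12 = 515.

515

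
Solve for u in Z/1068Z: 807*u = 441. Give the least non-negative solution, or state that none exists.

207

gcd(807, 1068) = 3, and 3 | 441, so solutions exist.
Divide through by 3: 269*u mod 356 = 147.
269⁻¹ ≡ 45 (mod 356).
u ≡ 45*147 ≡ 207 (mod 356).
The smallest non-negative solution is u = 207.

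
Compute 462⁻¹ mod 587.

587 = 1×462 + 125
462 = 3×125 + 87
125 = 1×87 + 38
87 = 2×38 + 11
38 = 3×11 + 5
11 = 2×5 + 1
5 = 5×1 + 0
gcd(462, 587) = 1, so the inverse exists.
Bézout: 1 = −85×587 + 108×462.
So 462⁻¹ ≡ 108 (mod 587).

108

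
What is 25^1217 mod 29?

1217 in binary is 10011000001, i.e. 1217 = 1024 + 128 + 64 + 1.
25^1 ≡ 25 (mod 29)
25^2 ≡ 25^2 = 625 ≡ 16 (mod 29)
25^4 ≡ 16^2 = 256 ≡ 24 (mod 29)
25^8 ≡ 24^2 = 576 ≡ 25 (mod 29)
25^16 ≡ 25^2 = 625 ≡ 16 (mod 29)
25^32 ≡ 16^2 = 256 ≡ 24 (mod 29)
25^64 ≡ 24^2 = 576 ≡ 25 (mod 29)
25^128 ≡ 25^2 = 625 ≡ 16 (mod 29)
25^256 ≡ 16^2 = 256 ≡ 24 (mod 29)
25^512 ≡ 24^2 = 576 ≡ 25 (mod 29)
25^1024 ≡ 25^2 = 625 ≡ 16 (mod 29)
25^1217 = 25^1024 × 25^128 × 25^64 × 25^1 ≡ 16 × 16 × 25 × 25 (mod 29).
Accumulate the product:
16 × 16 = 256 ≡ 24
24 × 25 = 600 ≡ 20
20 × 25 = 500 ≡ 7

7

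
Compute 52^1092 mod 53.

1

Compute successive squares:
52^1 ≡ 52 (mod 53)
52^2 ≡ 52^2 = 2704 ≡ 1 (mod 53)
52^4 ≡ 1^2 = 1 (mod 53)
52^8 ≡ 1^2 = 1 (mod 53)
52^16 ≡ 1^2 = 1 (mod 53)
52^32 ≡ 1^2 = 1 (mod 53)
52^64 ≡ 1^2 = 1 (mod 53)
52^128 ≡ 1^2 = 1 (mod 53)
52^256 ≡ 1^2 = 1 (mod 53)
52^512 ≡ 1^2 = 1 (mod 53)
52^1024 ≡ 1^2 = 1 (mod 53)
52^1092 = 52^1024 * 52^64 * 52^4 ≡ 1 * 1 * 1 (mod 53).
Accumulate the product:
1 * 1 = 1
1 * 1 = 1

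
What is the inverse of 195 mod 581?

Apply the Euclidean algorithm and back-substitute:
581 = 2×195 + 191
195 = 1×191 + 4
191 = 47×4 + 3
4 = 1×3 + 1
3 = 3×1 + 0
gcd(195, 581) = 1, so the inverse exists.
Back-substitute for 1:
1 = 1×4 − 1×3
  = −1×191 + 48×4
  = 48×195 − 49×191
  = −49×581 + 146×195
So 195⁻¹ ≡ 146 (mod 581).

146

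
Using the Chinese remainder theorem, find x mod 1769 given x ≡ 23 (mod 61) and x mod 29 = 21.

61⁻¹ mod 29: 61×10 ≡ 1 (mod 29), so 61⁻¹ ≡ 10.
x = 23 + 61×((21 − 23)×10 mod 29) = 23 + 61×9 = 572.
Check: 572 mod 61 = 23, 572 mod 29 = 21. ✓

572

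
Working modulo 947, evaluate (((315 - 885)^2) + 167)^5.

315 - 885 = -570 ≡ 377 (mod 947)
(377)^2 ≡ 79 (mod 947)
79 + 167 = 246
(246)^5 ≡ 638 (mod 947)

638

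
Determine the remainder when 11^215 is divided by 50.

1

215 in binary is 11010111, i.e. 215 = 128 + 64 + 16 + 4 + 2 + 1.
11^1 ≡ 11 (mod 50)
11^2 ≡ 11^2 = 121 ≡ 21 (mod 50)
11^4 ≡ 21^2 = 441 ≡ 41 (mod 50)
11^8 ≡ 41^2 = 1681 ≡ 31 (mod 50)
11^16 ≡ 31^2 = 961 ≡ 11 (mod 50)
11^32 ≡ 11^2 = 121 ≡ 21 (mod 50)
11^64 ≡ 21^2 = 441 ≡ 41 (mod 50)
11^128 ≡ 41^2 = 1681 ≡ 31 (mod 50)
11^215 = 11^128 × 11^64 × 11^16 × 11^4 × 11^2 × 11^1 ≡ 31 × 41 × 11 × 41 × 21 × 11 (mod 50).
Accumulate the product:
31 × 41 = 1271 ≡ 21
21 × 11 = 231 ≡ 31
31 × 41 = 1271 ≡ 21
21 × 21 = 441 ≡ 41
41 × 11 = 451 ≡ 1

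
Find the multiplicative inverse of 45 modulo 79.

72

79 = 1·45 + 34
45 = 1·34 + 11
34 = 3·11 + 1
11 = 11·1 + 0
gcd(45, 79) = 1, so the inverse exists.
Back-substitute for 1:
1 = 1·34 − 3·11
  = −3·45 + 4·34
  = 4·79 − 7·45
So 45⁻¹ ≡ −7 ≡ 72 (mod 79).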